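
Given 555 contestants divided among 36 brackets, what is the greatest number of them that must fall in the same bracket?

16

If each of the 36 brackets held at most 15, the total would be at most 36 × 15 = 540 < 555, a contradiction.
So at least one holds ⌈555/36⌉ = 16.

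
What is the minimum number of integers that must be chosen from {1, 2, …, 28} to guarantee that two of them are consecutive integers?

Partition {1, …, 28} into 14 pairs: {1,2}, {3,4}, …, {27,28}.
Choosing 14 integers — say the 14 even numbers 2, 4, …, 28 — takes one from each pair and avoids the property.
Choosing 15 forces two into the same pair by pigeonhole, and those are consecutive. So 15.

15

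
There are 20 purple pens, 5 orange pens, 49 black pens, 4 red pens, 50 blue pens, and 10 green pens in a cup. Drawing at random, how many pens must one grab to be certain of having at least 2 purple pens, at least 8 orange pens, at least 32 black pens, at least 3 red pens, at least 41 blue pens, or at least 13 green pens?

90

The worst case stops just short of every target: 1 purple, all 5 orange, 31 black, 2 red, 40 blue, all 10 green — 1 + 5 + 31 + 2 + 40 + 10 = 89 pens.
One more pen must push some ink color to its target, so 89 + 1 = 90.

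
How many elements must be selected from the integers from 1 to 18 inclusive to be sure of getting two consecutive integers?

Partition {1, …, 18} into 9 pairs: {1,2}, {3,4}, …, {17,18}.
Choosing 9 integers — say the 9 even numbers 2, 4, …, 18 — takes one from each pair and avoids the property.
Choosing 10 forces two into the same pair by pigeonhole, and those are consecutive. So 10.

10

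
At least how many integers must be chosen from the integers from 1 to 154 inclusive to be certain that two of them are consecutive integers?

78

Partition {1, …, 154} into 77 pairs: {1,2}, {3,4}, …, {153,154}.
Choosing 77 integers — say the 77 even numbers 2, 4, …, 154 — takes one from each pair and avoids the property.
Choosing 78 forces two into the same pair by pigeonhole, and those are consecutive. So 78.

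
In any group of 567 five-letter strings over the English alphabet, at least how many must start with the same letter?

There are 26 possible first letters, which serve as the pigeonholes.
If each of the 26 possible first letters held at most 21, the total would be at most 26 × 21 = 546 < 567, a contradiction.
So at least one holds ⌈567/26⌉ = 22.

22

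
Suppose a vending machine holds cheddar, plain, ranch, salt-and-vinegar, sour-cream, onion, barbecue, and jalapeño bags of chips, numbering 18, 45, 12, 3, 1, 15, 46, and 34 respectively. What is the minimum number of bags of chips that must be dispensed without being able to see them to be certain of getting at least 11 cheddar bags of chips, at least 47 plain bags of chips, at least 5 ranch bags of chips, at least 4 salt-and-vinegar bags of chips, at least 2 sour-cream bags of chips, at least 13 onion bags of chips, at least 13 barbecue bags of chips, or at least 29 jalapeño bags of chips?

116

The worst case stops just short of every target: 10 cheddar, all 45 plain, 4 ranch, 3 salt-and-vinegar, 1 sour-cream, 12 onion, 12 barbecue, 28 jalapeño — 10 + 45 + 4 + 3 + 1 + 12 + 12 + 28 = 115 bags of chips.
One more bag of chips must push some flavor to its target, so 115 + 1 = 116.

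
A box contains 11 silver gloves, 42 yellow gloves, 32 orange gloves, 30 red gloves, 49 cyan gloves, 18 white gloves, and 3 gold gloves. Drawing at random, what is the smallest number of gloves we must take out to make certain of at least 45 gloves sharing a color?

181

In the worst case we take at most 44 of each color, but all 11 silver, all 42 yellow, all 32 orange, all 30 red, all 18 white, and all 3 gold (fewer than 44), giving 11 + 42 + 32 + 30 + 44 + 18 + 3 = 180.
One more glove then forces some color to 45, so 180 + 1 = 181.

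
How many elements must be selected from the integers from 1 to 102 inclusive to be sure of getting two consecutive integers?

Partition {1, …, 102} into 51 pairs: {1,2}, {3,4}, …, {101,102}.
Choosing 51 integers — say the 51 even numbers 2, 4, …, 102 — takes one from each pair and avoids the property.
Choosing 52 forces two into the same pair by pigeonhole, and those are consecutive. So 52.

52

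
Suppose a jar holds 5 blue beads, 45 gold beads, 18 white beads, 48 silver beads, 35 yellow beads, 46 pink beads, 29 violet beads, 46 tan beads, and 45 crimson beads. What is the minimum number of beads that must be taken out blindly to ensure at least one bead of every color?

313

The hardest color to obtain is blue: we could draw every other bead first — 317 − 5 = 312 beads — without a single blue one.
The next draw must be blue, so 312 + 1 = 313.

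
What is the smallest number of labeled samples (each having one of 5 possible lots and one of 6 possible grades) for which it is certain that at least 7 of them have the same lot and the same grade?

There are 5 × 6 = 30 (lot, grade) combinations acting as pigeonholes.
With 30 × 6 = 180 labeled samples we could place exactly 6 in each, with no (lot, grade) pair reaching 7.
One more forces some (lot, grade) pair to hold 7, so 180 + 1 = 181.

181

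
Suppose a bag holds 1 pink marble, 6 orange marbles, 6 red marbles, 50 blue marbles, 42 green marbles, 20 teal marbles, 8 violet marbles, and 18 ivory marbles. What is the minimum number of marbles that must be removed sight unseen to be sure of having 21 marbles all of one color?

In the worst case we take at most 20 of each color, but all 1 pink, all 6 orange, all 6 red, all 8 violet, and all 18 ivory (fewer than 20), giving 1 + 6 + 6 + 20 + 20 + 20 + 8 + 18 = 99.
One more marble then forces some color to 21, so 99 + 1 = 100.

100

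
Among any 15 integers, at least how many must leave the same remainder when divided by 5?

The 15 integers fall into 5 residue classes modulo 5.
If each of the 5 residue classes modulo 5 held at most 2, the total would be at most 5 × 2 = 10 < 15, a contradiction.
So at least one holds ⌈15/5⌉ = 3.

3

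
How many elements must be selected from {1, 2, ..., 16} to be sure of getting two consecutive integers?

Partition {1, …, 16} into 8 pairs: {1,2}, {3,4}, …, {15,16}.
Choosing 8 integers — say the 8 even numbers 2, 4, …, 16 — takes one from each pair and avoids the property.
Choosing 9 forces two into the same pair by pigeonhole, and those are consecutive. So 9.

9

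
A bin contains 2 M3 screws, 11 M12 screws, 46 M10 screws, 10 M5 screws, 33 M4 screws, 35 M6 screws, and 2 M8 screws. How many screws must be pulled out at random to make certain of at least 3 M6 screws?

107

To avoid M6 screws as long as possible, exhaust the other 6 sizes first.
The worst case draws every non-M6 screw first: 2 + 11 + 46 + 10 + 33 + 2 = 104.
The next 3 draws are then forced to be M6, giving 104 + 3 = 107.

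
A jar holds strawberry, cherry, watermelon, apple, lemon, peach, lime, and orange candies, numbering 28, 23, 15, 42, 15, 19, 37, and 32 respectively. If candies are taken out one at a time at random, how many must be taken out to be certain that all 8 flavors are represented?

197

The hardest flavor to obtain is watermelon: we could draw every other candy first — 211 − 15 = 196 candies — without a single watermelon one.
The next draw must be watermelon, so 196 + 1 = 197.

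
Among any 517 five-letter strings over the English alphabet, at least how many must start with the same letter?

The 517 five-letter strings over the English alphabet fall into 26 possible first letters.
If each of the 26 possible first letters held at most 19, the total would be at most 26 × 19 = 494 < 517, a contradiction.
So at least one holds ⌈517/26⌉ = 20.

20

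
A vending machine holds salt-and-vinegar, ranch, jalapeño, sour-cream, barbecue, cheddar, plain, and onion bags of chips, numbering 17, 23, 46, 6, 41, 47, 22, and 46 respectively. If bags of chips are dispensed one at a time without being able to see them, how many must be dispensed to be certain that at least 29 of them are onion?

231

The worst case draws every non-onion bag of chips first: 17 + 23 + 46 + 6 + 41 + 47 + 22 = 202.
The next 29 draws are then forced to be onion, giving 202 + 29 = 231.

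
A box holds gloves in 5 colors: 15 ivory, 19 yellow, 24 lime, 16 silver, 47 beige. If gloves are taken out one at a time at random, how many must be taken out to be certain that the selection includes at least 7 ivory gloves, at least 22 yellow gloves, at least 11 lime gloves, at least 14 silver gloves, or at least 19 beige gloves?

67

The worst case stops just short of every target: 6 ivory, all 19 yellow, 10 lime, 13 silver, 18 beige — 6 + 19 + 10 + 13 + 18 = 66 gloves.
One more glove must push some color to its target, so 66 + 1 = 67.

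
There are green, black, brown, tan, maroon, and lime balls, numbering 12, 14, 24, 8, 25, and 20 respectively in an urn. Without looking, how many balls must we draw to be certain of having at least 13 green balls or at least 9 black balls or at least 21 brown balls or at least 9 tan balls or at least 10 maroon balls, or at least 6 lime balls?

63

The worst case stops just short of every target: 12 green, 8 black, 20 brown, 8 tan, 9 maroon, 5 lime — 12 + 8 + 20 + 8 + 9 + 5 = 62 balls.
One more ball must push some color to its target, so 62 + 1 = 63.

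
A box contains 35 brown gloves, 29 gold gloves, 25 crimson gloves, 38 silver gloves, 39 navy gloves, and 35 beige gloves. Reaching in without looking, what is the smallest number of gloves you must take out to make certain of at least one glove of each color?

177

The hardest color to obtain is crimson: we could draw every other glove first — 201 − 25 = 176 gloves — without a single crimson one.
The next draw must be crimson, so 176 + 1 = 177.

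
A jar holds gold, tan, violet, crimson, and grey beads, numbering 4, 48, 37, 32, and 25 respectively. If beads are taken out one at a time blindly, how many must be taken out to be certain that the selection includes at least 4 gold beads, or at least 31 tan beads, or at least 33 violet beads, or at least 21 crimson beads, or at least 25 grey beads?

110

Each of the 5 colors has its own threshold; avoid all of them simultaneously.
The worst case stops just short of every target: 3 gold, 30 tan, 32 violet, 20 crimson, 24 grey — 3 + 30 + 32 + 20 + 24 = 109 beads.
One more bead must push some color to its target, so 109 + 1 = 110.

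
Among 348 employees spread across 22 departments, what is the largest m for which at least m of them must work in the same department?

The 348 employees fall into 22 departments.
If each of the 22 departments held at most 15, the total would be at most 22 × 15 = 330 < 348, a contradiction.
So at least one holds ⌈348/22⌉ = 16.

16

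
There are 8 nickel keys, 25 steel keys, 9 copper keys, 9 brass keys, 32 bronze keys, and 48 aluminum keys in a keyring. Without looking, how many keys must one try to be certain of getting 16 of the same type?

72

In the worst case we take at most 15 of each type, but all 8 nickel, all 9 copper, and all 9 brass (fewer than 15), giving 8 + 15 + 9 + 9 + 15 + 15 = 71.
One more key then forces some type to 16, so 71 + 1 = 72.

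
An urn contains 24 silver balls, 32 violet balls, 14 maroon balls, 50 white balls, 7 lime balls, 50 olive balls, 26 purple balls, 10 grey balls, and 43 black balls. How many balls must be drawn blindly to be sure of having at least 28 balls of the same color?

Treat the 9 colors as pigeonholes.
In the worst case we take at most 27 of each color, but all 24 silver, all 14 maroon, all 7 lime, all 26 purple, and all 10 grey (fewer than 27), giving 24 + 27 + 14 + 27 + 7 + 27 + 26 + 10 + 27 = 189.
One more ball then forces some color to 28, so 189 + 1 = 190.

190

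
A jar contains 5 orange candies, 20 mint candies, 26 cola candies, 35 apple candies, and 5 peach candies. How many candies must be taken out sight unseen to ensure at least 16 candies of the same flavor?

Treat the 5 flavors as pigeonholes.
In the worst case we take at most 15 of each flavor, but all 5 orange and all 5 peach (fewer than 15), giving 5 + 15 + 15 + 15 + 5 = 55.
One more candy then forces some flavor to 16, so 55 + 1 = 56.

56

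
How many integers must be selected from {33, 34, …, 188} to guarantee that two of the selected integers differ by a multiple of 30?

Group the integers by remainder mod 30; there are 30 residue classes, each nonempty in this range.
Choosing one from each class (30 integers) avoids any shared remainder.
One more choice must repeat a class, so two differ by a multiple of 30. Hence 30 + 1 = 31.

31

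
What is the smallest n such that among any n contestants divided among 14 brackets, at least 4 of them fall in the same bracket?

43

There are 14 brackets acting as pigeonholes.
With 14 × 3 = 42 contestants we could place exactly 3 in each, with no class reaching 4.
One more forces some class to hold 4, so 42 + 1 = 43.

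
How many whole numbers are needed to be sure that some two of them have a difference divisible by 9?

Use the pigeonhole principle on residue classes: two integers differ by a multiple of 9 exactly when they share a remainder mod 9.
There are 9 residue classes mod 9, so 9 integers can all lie in distinct classes.
One more integer must repeat a residue, giving a difference divisible by 9. So n = 9 + 1 = 10.

10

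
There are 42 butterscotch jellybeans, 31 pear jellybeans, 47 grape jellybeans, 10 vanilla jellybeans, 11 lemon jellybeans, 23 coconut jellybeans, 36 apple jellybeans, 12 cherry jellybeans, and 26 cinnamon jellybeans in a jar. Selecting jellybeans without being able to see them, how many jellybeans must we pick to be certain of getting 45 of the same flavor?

In the worst case we take at most 44 of each flavor, but all 42 butterscotch, all 31 pear, all 10 vanilla, all 11 lemon, all 23 coconut, all 36 apple, all 12 cherry, and all 26 cinnamon (fewer than 44), giving 42 + 31 + 44 + 10 + 11 + 23 + 36 + 12 + 26 = 235.
One more jellybean then forces some flavor to 45, so 235 + 1 = 236.

236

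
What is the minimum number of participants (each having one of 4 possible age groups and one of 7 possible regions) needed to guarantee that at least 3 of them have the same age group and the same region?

There are 4 × 7 = 28 (age group, region) combinations acting as pigeonholes.
With 28 × 2 = 56 participants we could place exactly 2 in each, with no (age group, region) pair reaching 3.
One more forces some (age group, region) pair to hold 3, so 56 + 1 = 57.

57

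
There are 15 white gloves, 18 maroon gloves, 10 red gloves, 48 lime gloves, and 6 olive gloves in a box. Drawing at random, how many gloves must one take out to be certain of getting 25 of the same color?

74

Treat the 5 colors as pigeonholes.
In the worst case we take at most 24 of each color, but all 15 white, all 18 maroon, all 10 red, and all 6 olive (fewer than 24), giving 15 + 18 + 10 + 24 + 6 = 73.
One more glove then forces some color to 25, so 73 + 1 = 74.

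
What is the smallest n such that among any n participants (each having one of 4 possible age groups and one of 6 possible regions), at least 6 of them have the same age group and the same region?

There are 4 × 6 = 24 (age group, region) combinations acting as pigeonholes.
With 24 × 5 = 120 participants we could place exactly 5 in each, with no (age group, region) pair reaching 6.
One more forces some (age group, region) pair to hold 6, so 120 + 1 = 121.

121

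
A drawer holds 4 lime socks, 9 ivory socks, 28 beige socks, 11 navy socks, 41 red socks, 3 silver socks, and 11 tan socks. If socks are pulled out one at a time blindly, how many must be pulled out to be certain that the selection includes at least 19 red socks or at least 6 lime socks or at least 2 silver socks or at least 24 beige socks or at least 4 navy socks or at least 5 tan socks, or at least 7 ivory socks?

60

The worst case stops just short of every target: all 4 lime, 6 ivory, 23 beige, 3 navy, 18 red, 1 silver, 4 tan — 4 + 6 + 23 + 3 + 18 + 1 + 4 = 59 socks.
One more sock must push some color to its target, so 59 + 1 = 60.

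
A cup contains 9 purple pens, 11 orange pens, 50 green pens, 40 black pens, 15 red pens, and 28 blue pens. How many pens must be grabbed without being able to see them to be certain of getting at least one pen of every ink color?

145

The hardest ink color to obtain is purple: we could draw every other pen first — 153 − 9 = 144 pens — without a single purple one.
The next draw must be purple, so 144 + 1 = 145.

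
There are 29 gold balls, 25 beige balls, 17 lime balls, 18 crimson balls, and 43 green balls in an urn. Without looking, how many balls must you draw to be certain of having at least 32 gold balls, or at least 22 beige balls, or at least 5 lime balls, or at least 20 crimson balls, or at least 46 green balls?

116

Each of the 5 colors has its own threshold; avoid all of them simultaneously.
The worst case stops just short of every target: all 29 gold, 21 beige, 4 lime, all 18 crimson, all 43 green — 29 + 21 + 4 + 18 + 43 = 115 balls.
One more ball must push some color to its target, so 115 + 1 = 116.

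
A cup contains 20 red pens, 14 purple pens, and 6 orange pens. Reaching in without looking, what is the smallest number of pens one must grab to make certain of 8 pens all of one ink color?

Treat the 3 ink colors as pigeonholes.
In the worst case we take at most 7 of each ink color, but all 6 orange (fewer than 7), giving 7 + 7 + 6 = 20.
One more pen then forces some ink color to 8, so 20 + 1 = 21.

21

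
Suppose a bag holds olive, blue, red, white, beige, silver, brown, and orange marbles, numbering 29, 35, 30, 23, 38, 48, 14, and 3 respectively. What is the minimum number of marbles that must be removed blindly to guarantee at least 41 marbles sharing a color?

Treat the 8 colors as pigeonholes.
In the worst case we take at most 40 of each color, but all 29 olive, all 35 blue, all 30 red, all 23 white, all 38 beige, all 14 brown, and all 3 orange (fewer than 40), giving 29 + 35 + 30 + 23 + 38 + 40 + 14 + 3 = 212.
One more marble then forces some color to 41, so 212 + 1 = 213.

213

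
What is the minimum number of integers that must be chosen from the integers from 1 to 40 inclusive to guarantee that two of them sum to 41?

Partition {1, …, 40} into 20 pairs: {1,40}, {2,39}, …, {20,21}.
Choosing 20 integers — say the integers 1 through 20 — takes one from each pair and avoids the property.
Choosing 21 forces two into the same pair by pigeonhole, and those sum to 41. So 21.

21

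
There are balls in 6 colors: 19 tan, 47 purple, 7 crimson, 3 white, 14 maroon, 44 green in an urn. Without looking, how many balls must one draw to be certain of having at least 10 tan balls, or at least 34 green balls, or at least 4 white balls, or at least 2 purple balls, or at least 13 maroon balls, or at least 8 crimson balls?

66

The worst case stops just short of every target: 9 tan, 1 purple, 7 crimson, 3 white, 12 maroon, 33 green — 9 + 1 + 7 + 3 + 12 + 33 = 65 balls.
One more ball must push some color to its target, so 65 + 1 = 66.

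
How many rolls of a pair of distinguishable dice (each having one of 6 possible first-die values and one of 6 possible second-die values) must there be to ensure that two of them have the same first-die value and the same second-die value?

There are 6 × 6 = 36 (first-die value, second-die value) combinations acting as pigeonholes.
With 36 rolls of a pair of distinguishable dice we could place one in each, avoiding any repeat.
One more forces some (first-die value, second-die value) pair to hold 2, so 36 + 1 = 37.

37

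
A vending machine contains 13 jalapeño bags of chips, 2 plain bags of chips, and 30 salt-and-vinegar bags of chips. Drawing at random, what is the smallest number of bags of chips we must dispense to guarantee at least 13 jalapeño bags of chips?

45

The worst case draws every non-jalapeño bag of chips first: 2 + 30 = 32.
The next 13 draws are then forced to be jalapeño, giving 32 + 13 = 45.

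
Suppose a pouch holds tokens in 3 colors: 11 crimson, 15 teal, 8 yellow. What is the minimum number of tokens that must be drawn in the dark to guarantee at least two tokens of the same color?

The worst case takes 1 token of each color without reaching 2 of any: 3 × 1 = 3.
The next token must bring some color to 2, so 3 + 1 = 4.

4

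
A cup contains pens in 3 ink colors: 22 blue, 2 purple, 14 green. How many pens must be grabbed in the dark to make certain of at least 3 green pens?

To avoid green pens as long as possible, exhaust the other 2 ink colors first.
The worst case draws every non-green pen first: 22 + 2 = 24.
The next 3 draws are then forced to be green, giving 24 + 3 = 27.

27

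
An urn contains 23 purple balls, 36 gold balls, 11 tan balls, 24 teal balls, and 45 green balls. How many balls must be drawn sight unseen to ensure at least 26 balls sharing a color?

Treat the 5 colors as pigeonholes.
In the worst case we take at most 25 of each color, but all 23 purple, all 11 tan, and all 24 teal (fewer than 25), giving 23 + 25 + 11 + 24 + 25 = 108.
One more ball then forces some color to 26, so 108 + 1 = 109.

109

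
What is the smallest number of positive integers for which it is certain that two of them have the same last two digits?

101

There are 100 possible two-digit endings acting as pigeonholes.
With 100 positive integers we could place one in each, avoiding any repeat.
One more forces some class to hold 2, so 100 + 1 = 101.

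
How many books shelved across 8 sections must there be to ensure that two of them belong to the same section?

9

There are 8 sections acting as pigeonholes.
With 8 books we could place one in each, avoiding any repeat.
One more forces some class to hold 2, so 8 + 1 = 9.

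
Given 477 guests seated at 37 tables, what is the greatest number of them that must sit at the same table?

If each of the 37 tables held at most 12, the total would be at most 37 × 12 = 444 < 477, a contradiction.
So at least one holds ⌈477/37⌉ = 13.

13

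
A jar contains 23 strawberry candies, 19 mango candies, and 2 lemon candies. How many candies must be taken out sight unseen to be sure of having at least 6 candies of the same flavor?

13

In the worst case we take at most 5 of each flavor, but all 2 lemon (fewer than 5), giving 5 + 5 + 2 = 12.
One more candy then forces some flavor to 6, so 12 + 1 = 13.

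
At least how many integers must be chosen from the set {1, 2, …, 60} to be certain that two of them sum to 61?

31

Partition {1, …, 60} into 30 pairs: {1,60}, {2,59}, …, {30,31}.
Choosing 30 integers — say the integers 1 through 30 — takes one from each pair and avoids the property.
Choosing 31 forces two into the same pair by pigeonhole, and those sum to 61. So 31.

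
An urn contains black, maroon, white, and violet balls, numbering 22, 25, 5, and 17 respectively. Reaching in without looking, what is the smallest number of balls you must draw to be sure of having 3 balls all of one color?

Treat the 4 colors as pigeonholes.
The worst case takes 2 balls of each color without reaching 3 of any: 4 × 2 = 8.
The next ball must bring some color to 3, so 8 + 1 = 9.

9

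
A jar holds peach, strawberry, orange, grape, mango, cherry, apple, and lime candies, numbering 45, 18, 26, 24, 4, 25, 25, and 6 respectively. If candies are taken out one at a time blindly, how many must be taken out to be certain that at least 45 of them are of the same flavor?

173

Treat the 8 flavors as pigeonholes.
In the worst case we take at most 44 of each flavor, but all 18 strawberry, all 26 orange, all 24 grape, all 4 mango, all 25 cherry, all 25 apple, and all 6 lime (fewer than 44), giving 44 + 18 + 26 + 24 + 4 + 25 + 25 + 6 = 172.
One more candy then forces some flavor to 45, so 172 + 1 = 173.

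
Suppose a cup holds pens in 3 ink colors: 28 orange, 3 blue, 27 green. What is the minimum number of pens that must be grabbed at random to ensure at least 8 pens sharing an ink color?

18

Treat the 3 ink colors as pigeonholes.
In the worst case we take at most 7 of each ink color, but all 3 blue (fewer than 7), giving 7 + 3 + 7 = 17.
One more pen then forces some ink color to 8, so 17 + 1 = 18.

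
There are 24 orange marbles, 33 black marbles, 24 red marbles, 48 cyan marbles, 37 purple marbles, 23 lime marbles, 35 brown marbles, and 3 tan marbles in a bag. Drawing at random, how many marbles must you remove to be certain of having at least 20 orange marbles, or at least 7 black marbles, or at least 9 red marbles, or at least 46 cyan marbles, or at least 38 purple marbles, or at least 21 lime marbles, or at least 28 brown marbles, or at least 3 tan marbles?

The worst case stops just short of every target: 19 orange, 6 black, 8 red, 45 cyan, 37 purple, 20 lime, 27 brown, 2 tan — 19 + 6 + 8 + 45 + 37 + 20 + 27 + 2 = 164 marbles.
One more marble must push some color to its target, so 164 + 1 = 165.

165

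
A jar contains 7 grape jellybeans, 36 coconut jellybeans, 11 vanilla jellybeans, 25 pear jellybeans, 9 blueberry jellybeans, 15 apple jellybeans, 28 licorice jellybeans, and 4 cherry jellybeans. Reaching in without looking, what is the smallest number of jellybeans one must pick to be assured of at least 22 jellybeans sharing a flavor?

110

Treat the 8 flavors as pigeonholes.
In the worst case we take at most 21 of each flavor, but all 7 grape, all 11 vanilla, all 9 blueberry, all 15 apple, and all 4 cherry (fewer than 21), giving 7 + 21 + 11 + 21 + 9 + 15 + 21 + 4 = 109.
One more jellybean then forces some flavor to 22, so 109 + 1 = 110.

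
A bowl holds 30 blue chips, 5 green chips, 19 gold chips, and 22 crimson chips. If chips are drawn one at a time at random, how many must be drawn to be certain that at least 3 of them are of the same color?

9

Treat the 4 colors as pigeonholes.
The worst case takes 2 chips of each color without reaching 3 of any: 4 × 2 = 8.
The next chip must bring some color to 3, so 8 + 1 = 9.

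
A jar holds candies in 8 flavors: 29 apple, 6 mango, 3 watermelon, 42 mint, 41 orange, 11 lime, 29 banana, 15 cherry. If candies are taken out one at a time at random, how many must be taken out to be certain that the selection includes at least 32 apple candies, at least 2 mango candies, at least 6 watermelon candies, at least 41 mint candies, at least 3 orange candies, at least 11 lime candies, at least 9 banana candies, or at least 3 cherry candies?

The worst case stops just short of every target: all 29 apple, 1 mango, all 3 watermelon, 40 mint, 2 orange, 10 lime, 8 banana, 2 cherry — 29 + 1 + 3 + 40 + 2 + 10 + 8 + 2 = 95 candies.
One more candy must push some flavor to its target, so 95 + 1 = 96.

96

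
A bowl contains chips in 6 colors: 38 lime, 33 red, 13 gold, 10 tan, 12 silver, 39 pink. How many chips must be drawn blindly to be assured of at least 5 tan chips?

140

The worst case draws every non-tan chip first: 38 + 33 + 13 + 12 + 39 = 135.
The next 5 draws are then forced to be tan, giving 135 + 5 = 140.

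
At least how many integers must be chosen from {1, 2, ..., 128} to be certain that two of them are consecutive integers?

Partition {1, …, 128} into 64 pairs: {1,2}, {3,4}, …, {127,128}.
Choosing 64 integers — say the 64 even numbers 2, 4, …, 128 — takes one from each pair and avoids the property.
Choosing 65 forces two into the same pair by pigeonhole, and those are consecutive. So 65.

65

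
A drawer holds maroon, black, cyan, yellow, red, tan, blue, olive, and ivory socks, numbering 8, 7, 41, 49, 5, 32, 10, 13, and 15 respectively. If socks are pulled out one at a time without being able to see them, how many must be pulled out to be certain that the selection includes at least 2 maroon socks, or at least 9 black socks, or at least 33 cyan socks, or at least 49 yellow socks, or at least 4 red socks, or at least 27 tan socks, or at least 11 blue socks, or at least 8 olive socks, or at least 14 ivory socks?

The worst case stops just short of every target: 1 maroon, all 7 black, 32 cyan, 48 yellow, 3 red, 26 tan, 10 blue, 7 olive, 13 ivory — 1 + 7 + 32 + 48 + 3 + 26 + 10 + 7 + 13 = 147 socks.
One more sock must push some color to its target, so 147 + 1 = 148.

148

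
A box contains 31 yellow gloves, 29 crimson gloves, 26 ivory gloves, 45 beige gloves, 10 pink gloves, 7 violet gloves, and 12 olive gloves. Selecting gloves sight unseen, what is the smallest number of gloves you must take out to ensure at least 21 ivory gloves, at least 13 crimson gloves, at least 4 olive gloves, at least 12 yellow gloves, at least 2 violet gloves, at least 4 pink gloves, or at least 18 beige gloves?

Each of the 7 colors has its own threshold; avoid all of them simultaneously.
The worst case stops just short of every target: 11 yellow, 12 crimson, 20 ivory, 17 beige, 3 pink, 1 violet, 3 olive — 11 + 12 + 20 + 17 + 3 + 1 + 3 = 67 gloves.
One more glove must push some color to its target, so 67 + 1 = 68.

68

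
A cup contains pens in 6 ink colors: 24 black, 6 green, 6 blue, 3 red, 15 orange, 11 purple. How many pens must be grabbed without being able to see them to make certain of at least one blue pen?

The worst case draws every non-blue pen first: 24 + 6 + 3 + 15 + 11 = 59.
The next draw is then forced to be blue, giving 59 + 1 = 60.

60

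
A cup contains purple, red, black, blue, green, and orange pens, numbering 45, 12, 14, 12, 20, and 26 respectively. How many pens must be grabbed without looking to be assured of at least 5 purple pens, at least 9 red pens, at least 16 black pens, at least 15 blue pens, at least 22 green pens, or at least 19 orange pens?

The worst case stops just short of every target: 4 purple, 8 red, all 14 black, all 12 blue, all 20 green, 18 orange — 4 + 8 + 14 + 12 + 20 + 18 = 76 pens.
One more pen must push some ink color to its target, so 76 + 1 = 77.

77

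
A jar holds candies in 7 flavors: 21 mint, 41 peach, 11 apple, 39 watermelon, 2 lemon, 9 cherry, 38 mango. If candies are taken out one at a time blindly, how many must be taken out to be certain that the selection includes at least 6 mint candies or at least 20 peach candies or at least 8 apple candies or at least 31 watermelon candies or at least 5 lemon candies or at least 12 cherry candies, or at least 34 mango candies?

106

Each of the 7 flavors has its own threshold; avoid all of them simultaneously.
The worst case stops just short of every target: 5 mint, 19 peach, 7 apple, 30 watermelon, all 2 lemon, all 9 cherry, 33 mango — 5 + 19 + 7 + 30 + 2 + 9 + 33 = 105 candies.
One more candy must push some flavor to its target, so 105 + 1 = 106.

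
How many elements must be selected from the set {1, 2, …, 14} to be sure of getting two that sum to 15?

8

Partition {1, …, 14} into 7 pairs: {1,14}, {2,13}, …, {7,8}.
Choosing 7 integers — say the integers 1 through 7 — takes one from each pair and avoids the property.
Choosing 8 forces two into the same pair by pigeonhole, and those sum to 15. So 8.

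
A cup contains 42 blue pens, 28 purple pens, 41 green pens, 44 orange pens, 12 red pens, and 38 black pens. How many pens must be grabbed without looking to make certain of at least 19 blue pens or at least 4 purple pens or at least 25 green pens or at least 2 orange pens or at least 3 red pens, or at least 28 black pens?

The worst case stops just short of every target: 18 blue, 3 purple, 24 green, 1 orange, 2 red, 27 black — 18 + 3 + 24 + 1 + 2 + 27 = 75 pens.
One more pen must push some ink color to its target, so 75 + 1 = 76.

76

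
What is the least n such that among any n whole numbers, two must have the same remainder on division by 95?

96

Two integers differ by a multiple of 95 exactly when they share a remainder mod 95.
There are 95 residue classes mod 95, so 95 integers can all lie in distinct classes.
One more integer must repeat a residue, giving a difference divisible by 95. So n = 95 + 1 = 96.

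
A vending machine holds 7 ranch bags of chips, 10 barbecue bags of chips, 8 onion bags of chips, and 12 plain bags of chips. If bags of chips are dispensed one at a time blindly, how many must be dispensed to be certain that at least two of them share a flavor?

The worst case takes 1 bag of chips of each flavor without reaching 2 of any: 4 × 1 = 4.
The next bag of chips must bring some flavor to 2, so 4 + 1 = 5.

5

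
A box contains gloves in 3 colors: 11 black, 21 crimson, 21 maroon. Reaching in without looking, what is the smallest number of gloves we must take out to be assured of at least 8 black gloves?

To avoid black gloves as long as possible, exhaust the other 2 colors first.
The worst case draws every non-black glove first: 21 + 21 = 42.
The next 8 draws are then forced to be black, giving 42 + 8 = 50.

50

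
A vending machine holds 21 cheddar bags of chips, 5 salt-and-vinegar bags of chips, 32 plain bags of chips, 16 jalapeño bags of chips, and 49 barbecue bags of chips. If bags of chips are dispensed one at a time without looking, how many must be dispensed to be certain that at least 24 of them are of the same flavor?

In the worst case we take at most 23 of each flavor, but all 21 cheddar, all 5 salt-and-vinegar, and all 16 jalapeño (fewer than 23), giving 21 + 5 + 23 + 16 + 23 = 88.
One more bag of chips then forces some flavor to 24, so 88 + 1 = 89.

89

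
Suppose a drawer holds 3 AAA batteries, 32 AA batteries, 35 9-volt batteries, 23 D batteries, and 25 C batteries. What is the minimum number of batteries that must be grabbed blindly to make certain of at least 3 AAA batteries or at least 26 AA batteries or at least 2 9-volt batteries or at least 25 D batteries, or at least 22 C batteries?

The worst case stops just short of every target: 2 AAA, 25 AA, 1 9-volt, all 23 D, 21 C — 2 + 25 + 1 + 23 + 21 = 72 batteries.
One more battery must push some type to its target, so 72 + 1 = 73.

73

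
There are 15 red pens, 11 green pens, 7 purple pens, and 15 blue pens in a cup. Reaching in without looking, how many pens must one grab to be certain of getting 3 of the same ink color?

Treat the 4 ink colors as pigeonholes.
The worst case takes 2 pens of each ink color without reaching 3 of any: 4 × 2 = 8.
The next pen must bring some ink color to 3, so 8 + 1 = 9.

9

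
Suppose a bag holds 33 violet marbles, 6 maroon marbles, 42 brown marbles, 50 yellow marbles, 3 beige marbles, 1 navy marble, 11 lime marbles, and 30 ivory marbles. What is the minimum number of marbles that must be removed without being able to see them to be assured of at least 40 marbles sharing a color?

In the worst case we take at most 39 of each color, but all 33 violet, all 6 maroon, all 3 beige, all 1 navy, all 11 lime, and all 30 ivory (fewer than 39), giving 33 + 6 + 39 + 39 + 3 + 1 + 11 + 30 = 162.
One more marble then forces some color to 40, so 162 + 1 = 163.

163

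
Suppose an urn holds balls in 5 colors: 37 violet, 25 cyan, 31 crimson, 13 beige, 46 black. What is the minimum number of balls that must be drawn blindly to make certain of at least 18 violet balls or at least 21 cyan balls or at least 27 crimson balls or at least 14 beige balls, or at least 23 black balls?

The worst case stops just short of every target: 17 violet, 20 cyan, 26 crimson, 13 beige, 22 black — 17 + 20 + 26 + 13 + 22 = 98 balls.
One more ball must push some color to its target, so 98 + 1 = 99.

99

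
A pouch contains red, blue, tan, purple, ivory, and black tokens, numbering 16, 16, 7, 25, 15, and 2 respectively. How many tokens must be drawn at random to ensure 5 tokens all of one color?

Treat the 6 colors as pigeonholes.
In the worst case we take at most 4 of each color, but all 2 black (fewer than 4), giving 4 + 4 + 4 + 4 + 4 + 2 = 22.
One more token then forces some color to 5, so 22 + 1 = 23.

23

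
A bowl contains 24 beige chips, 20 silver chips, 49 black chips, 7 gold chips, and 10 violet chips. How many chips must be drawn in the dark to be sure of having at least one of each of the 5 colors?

104

The hardest color to obtain is gold: we could draw every other chip first — 110 − 7 = 103 chips — without a single gold one.
The next draw must be gold, so 103 + 1 = 104.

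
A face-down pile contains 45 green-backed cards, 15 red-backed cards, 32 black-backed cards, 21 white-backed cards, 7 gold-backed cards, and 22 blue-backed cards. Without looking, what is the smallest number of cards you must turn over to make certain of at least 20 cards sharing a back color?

99

In the worst case we take at most 19 of each back color, but all 15 red-backed and all 7 gold-backed (fewer than 19), giving 19 + 15 + 19 + 19 + 7 + 19 = 98.
One more card then forces some back color to 20, so 98 + 1 = 99.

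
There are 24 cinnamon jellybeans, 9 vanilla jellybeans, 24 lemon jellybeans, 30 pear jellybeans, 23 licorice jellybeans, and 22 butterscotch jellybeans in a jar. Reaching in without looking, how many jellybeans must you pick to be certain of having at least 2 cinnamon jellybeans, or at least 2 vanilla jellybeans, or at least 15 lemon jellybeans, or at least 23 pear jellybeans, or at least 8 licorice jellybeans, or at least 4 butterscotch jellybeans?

Each of the 6 flavors has its own threshold; avoid all of them simultaneously.
The worst case stops just short of every target: 1 cinnamon, 1 vanilla, 14 lemon, 22 pear, 7 licorice, 3 butterscotch — 1 + 1 + 14 + 22 + 7 + 3 = 48 jellybeans.
One more jellybean must push some flavor to its target, so 48 + 1 = 49.

49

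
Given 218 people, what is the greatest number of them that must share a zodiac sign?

There are 12 zodiac signs, which serve as the pigeonholes.
If each of the 12 zodiac signs held at most 18, the total would be at most 12 × 18 = 216 < 218, a contradiction.
So at least one holds ⌈218/12⌉ = 19.

19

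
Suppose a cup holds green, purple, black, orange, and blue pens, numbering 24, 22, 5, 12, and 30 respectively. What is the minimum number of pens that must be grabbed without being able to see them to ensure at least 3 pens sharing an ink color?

The worst case takes 2 pens of each ink color without reaching 3 of any: 5 × 2 = 10.
The next pen must bring some ink color to 3, so 10 + 1 = 11.

11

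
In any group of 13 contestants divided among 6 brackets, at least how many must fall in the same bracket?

3

The 13 contestants fall into 6 brackets.
If each of the 6 brackets held at most 2, the total would be at most 6 × 2 = 12 < 13, a contradiction.
So at least one holds ⌈13/6⌉ = 3.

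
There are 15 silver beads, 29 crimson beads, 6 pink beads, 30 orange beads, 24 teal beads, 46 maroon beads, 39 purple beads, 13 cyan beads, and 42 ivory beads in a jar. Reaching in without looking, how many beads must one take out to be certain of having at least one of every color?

239

The hardest color to obtain is pink: we could draw every other bead first — 244 − 6 = 238 beads — without a single pink one.
The next draw must be pink, so 238 + 1 = 239.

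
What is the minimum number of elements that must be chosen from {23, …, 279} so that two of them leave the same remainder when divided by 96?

97

Use the pigeonhole principle on residue classes: group the integers by remainder mod 96; there are 96 residue classes, each nonempty in this range.
Choosing one from each class (96 integers) avoids any shared remainder.
One more choice must repeat a class, so two differ by a multiple of 96. Hence 96 + 1 = 97.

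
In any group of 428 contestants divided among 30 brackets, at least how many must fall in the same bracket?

15

If each of the 30 brackets held at most 14, the total would be at most 30 × 14 = 420 < 428, a contradiction.
So at least one holds ⌈428/30⌉ = 15.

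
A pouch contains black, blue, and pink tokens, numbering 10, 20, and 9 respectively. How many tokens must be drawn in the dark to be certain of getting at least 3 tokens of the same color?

7

The worst case takes 2 tokens of each color without reaching 3 of any: 3 × 2 = 6.
The next token must bring some color to 3, so 6 + 1 = 7.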